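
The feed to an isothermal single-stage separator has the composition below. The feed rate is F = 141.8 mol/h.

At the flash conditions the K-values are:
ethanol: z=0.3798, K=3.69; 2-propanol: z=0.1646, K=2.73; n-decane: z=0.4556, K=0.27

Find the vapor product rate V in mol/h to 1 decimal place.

V = 78.2 mol/h

Rachford–Rice: g(ψ) = Σ zᵢ(Kᵢ−1)/(1+ψ(Kᵢ−1)) = 0.
g(0) = ΣzᵢKᵢ − 1 = 0.9738 and g(1) = 1 − Σzᵢ/Kᵢ = -0.8506, so a root lies in (0, 1).
Iterate (Newton) starting at ψ = 0.5:
  ψ = 0.5000: g = 0.06460, g' = -1.2435 → ψ = 0.5520
  ψ = 0.5520: g = -0.00019, g' = -1.2551 → ψ = 0.5518
Converged at ψ = 0.5518.
Then V = ψ·F = 0.5518·141.8 = 78.2 mol/h and L = F − V = 63.6 mol/h.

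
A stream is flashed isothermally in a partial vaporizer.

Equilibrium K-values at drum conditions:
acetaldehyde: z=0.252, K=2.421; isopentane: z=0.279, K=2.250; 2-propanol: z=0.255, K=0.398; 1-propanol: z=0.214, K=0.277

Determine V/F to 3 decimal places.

Rachford–Rice: g(V/F) = Σ zᵢ(Kᵢ−1)/(1+V/F(Kᵢ−1)) = 0.
Feasibility: ΣzᵢKᵢ = 1.399, Σzᵢ/Kᵢ = 1.641 — both > 1, two phases present.
Iterate (Newton) starting at V/F = 0.5:
  V/F = 0.500: g = -0.0380, g' = -0.803 → V/F = 0.453
  V/F = 0.453: g = -0.0004, g' = -0.788 → V/F = 0.452
Converged at V/F = 0.452.

V/F = 0.452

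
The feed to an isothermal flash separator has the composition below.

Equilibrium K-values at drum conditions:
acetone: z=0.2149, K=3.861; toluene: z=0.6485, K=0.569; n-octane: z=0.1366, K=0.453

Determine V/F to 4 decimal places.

V/F = 0.2014

Rachford–Rice: g(V/F) = Σ zᵢ(Kᵢ−1)/(1+V/F(Kᵢ−1)) = 0.
Feasibility: ΣzᵢKᵢ = 1.2606, Σzᵢ/Kᵢ = 1.4969 — both > 1, two phases present.
Newton iteration, V/F⁰ = 0.5:
  V/F = 0.5000: g = -0.20617, g' = -0.5709 → V/F = 0.1389
  V/F = 0.1389: g = 0.06181, g' = -1.0850 → V/F = 0.1959
  V/F = 0.1959: g = 0.00506, g' = -0.9174 → V/F = 0.2014
Converged at V/F = 0.2014.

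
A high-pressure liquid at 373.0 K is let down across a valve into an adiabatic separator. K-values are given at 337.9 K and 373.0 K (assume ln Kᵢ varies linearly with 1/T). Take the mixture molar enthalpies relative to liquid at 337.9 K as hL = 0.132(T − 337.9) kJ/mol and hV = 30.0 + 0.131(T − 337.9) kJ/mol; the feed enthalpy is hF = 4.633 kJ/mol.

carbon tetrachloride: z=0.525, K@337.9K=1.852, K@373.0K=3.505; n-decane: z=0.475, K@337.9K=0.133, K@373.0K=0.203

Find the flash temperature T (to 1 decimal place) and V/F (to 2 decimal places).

T = 341.9 K, V/F = 0.14

Adiabatic flash: solve Rachford–Rice at each trial T, then check hF = ψ·hV(T) + (1−ψ)·hL(T).
  T = 337.9 K: K = (1.852, 0.133), RR gives ψ = 0.048, H_out = 1.441 kJ/mol
  T = 373.0 K: K = (3.505, 0.203), RR gives ψ = 0.469, H_out = 18.690 kJ/mol
  T = 355.4 K: K = (2.586, 0.166), RR gives ψ = 0.330, H_out = 12.202 kJ/mol
  T = 346.6 K: K = (2.196, 0.149), RR gives ψ = 0.220, H_out = 7.732 kJ/mol
  T = 342.2 K: K = (2.017, 0.141), RR gives ψ = 0.144, H_out = 4.880 kJ/mol
  T = 340.0 K: K = (1.931, 0.137), RR gives ψ = 0.098, H_out = 3.219 kJ/mol
Linear interpolation between T = 340.0 (H_out = 3.219) and T = 342.2 (H_out = 4.880) on hF = 4.633 gives T ≈ 341.9 K, at which ψ = 0.14.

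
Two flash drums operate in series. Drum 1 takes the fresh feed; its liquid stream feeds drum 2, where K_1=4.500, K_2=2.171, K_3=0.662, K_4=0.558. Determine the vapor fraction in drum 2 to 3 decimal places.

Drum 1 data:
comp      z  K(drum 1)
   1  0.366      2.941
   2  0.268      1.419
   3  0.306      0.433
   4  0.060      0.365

V/F (drum 2) = 0.633

Drum 1:
Material balance + equilibrium reduce to Σ zᵢ(Kᵢ−1)/(1+ψ₁(Kᵢ−1)) = 0.
Feasibility: ΣzᵢKᵢ = 1.611, Σzᵢ/Kᵢ = 1.184 — both > 1, two phases present.
Newton–Raphson from ψ₁ = 0.56:
  ψ₁ = 0.560: g = 0.1180, g' = -0.617 → ψ₁ = 0.751
  ψ₁ = 0.751: g = -0.0007, g' = -0.642 → ψ₁ = 0.750
Converged at ψ₁ = 0.750.
Drum-1 compositions:
  1: x = 0.149, y = 0.438
  2: x = 0.204, y = 0.289
  3: x = 0.532, y = 0.231
  4: x = 0.115, y = 0.042
Drum-2 feed = drum-1 liquid: z₂ = (0.1490, 0.2039, 0.5325, 0.1146).
Drum 2:
Let ψ₂ = V/F and solve Σ zᵢ(Kᵢ−1)/(1+ψ₂(Kᵢ−1)) = 0.
g(0) = ΣzᵢKᵢ − 1 = 0.530 and g(1) = 1 − Σzᵢ/Kᵢ = -0.137, so a root lies in (0, 1).
Iterate (Newton) starting at ψ₂ = 0.56:
  ψ₂ = 0.560: g = 0.0311, g' = -0.442 → ψ₂ = 0.630
  ψ₂ = 0.630: g = 0.0011, g' = -0.411 → ψ₂ = 0.633
Converged at ψ₂ = 0.633.
  1: x = 0.046, y = 0.209
  2: x = 0.117, y = 0.254
  3: x = 0.677, y = 0.448
  4: x = 0.159, y = 0.089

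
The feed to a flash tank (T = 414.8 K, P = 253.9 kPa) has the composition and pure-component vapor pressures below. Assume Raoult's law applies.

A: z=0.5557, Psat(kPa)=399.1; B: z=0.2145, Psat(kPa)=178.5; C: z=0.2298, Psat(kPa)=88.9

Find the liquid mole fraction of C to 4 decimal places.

x_C = 0.2978

Raoult's law: Kᵢ = Pᵢˢᵃᵗ/P = Pᵢˢᵃᵗ/253.9.
  K_A = 399.1/253.9 = 1.571879, K_B = 178.5/253.9 = 0.703033, K_C = 88.9/253.9 = 0.350138
Rachford–Rice: g(ψ) = Σ zᵢ(Kᵢ−1)/(1+ψ(Kᵢ−1)) = 0.
g(0) = ΣzᵢKᵢ − 1 = 0.1048 and g(1) = 1 − Σzᵢ/Kᵢ = -0.3149, so a root lies in (0, 1).
Iterate (Newton) starting at ψ = 0.56:
  ψ = 0.5600: g = -0.07048, g' = -0.3713 → ψ = 0.3702
  ψ = 0.3702: g = -0.00595, g' = -0.3159 → ψ = 0.3514
  ψ = 0.3514: g = -0.00003, g' = -0.3126 → ψ = 0.3513
Converged at ψ = 0.3513.
Compositions from xᵢ = zᵢ/(1+ψ(Kᵢ−1)), yᵢ = Kᵢxᵢ:
  A: x = 0.4627, y = 0.7274
  B: x = 0.2395, y = 0.1684
  C: x = 0.2978, y = 0.1043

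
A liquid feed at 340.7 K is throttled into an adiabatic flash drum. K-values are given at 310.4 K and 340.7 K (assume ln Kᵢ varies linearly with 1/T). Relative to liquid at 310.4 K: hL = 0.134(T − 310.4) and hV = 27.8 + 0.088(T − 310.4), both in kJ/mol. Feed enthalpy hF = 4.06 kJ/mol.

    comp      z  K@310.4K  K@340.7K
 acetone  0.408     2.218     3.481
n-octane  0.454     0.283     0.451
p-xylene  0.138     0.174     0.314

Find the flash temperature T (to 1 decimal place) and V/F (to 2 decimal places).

T = 314.3 K, V/F = 0.13

Adiabatic flash: solve Rachford–Rice at each trial T, then check hF = ψ·hV(T) + (1−ψ)·hL(T).
  T = 310.4 K: K = (2.218, 0.283, 0.174), RR gives ψ = 0.063, H_out = 1.763 kJ/mol
  T = 340.7 K: K = (3.481, 0.451, 0.314), RR gives ψ = 0.461, H_out = 16.234 kJ/mol
  T = 325.5 K: K = (2.806, 0.361, 0.237), RR gives ψ = 0.282, H_out = 9.667 kJ/mol
  T = 317.9 K: K = (2.500, 0.320, 0.203), RR gives ψ = 0.182, H_out = 6.000 kJ/mol
  T = 314.1 K: K = (2.354, 0.301, 0.188), RR gives ψ = 0.125, H_out = 3.955 kJ/mol
  T = 316.0 K: K = (2.426, 0.311, 0.196), RR gives ψ = 0.154, H_out = 5.000 kJ/mol
Linear interpolation between T = 314.1 (H_out = 3.955) and T = 316.0 (H_out = 5.000) on hF = 4.06 gives T ≈ 314.3 K, at which ψ = 0.13.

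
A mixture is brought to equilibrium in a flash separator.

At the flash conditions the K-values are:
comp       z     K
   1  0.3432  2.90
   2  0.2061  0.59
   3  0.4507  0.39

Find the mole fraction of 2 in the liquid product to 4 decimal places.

Let ψ = V/F and solve Σ zᵢ(Kᵢ−1)/(1+ψ(Kᵢ−1)) = 0.
Check two-phase: ΣzᵢKᵢ = 1.2927 > 1 and Σzᵢ/Kᵢ = 1.6233 > 1, so g(0) = 0.2927 > 0 and g(1) = -0.6233 < 0.
Newton iteration, ψ⁰ = 0.5:
  ψ = 0.5000: g = -0.16747, g' = -0.7278 → ψ = 0.2699
  ψ = 0.2699: g = 0.00690, g' = -0.8255 → ψ = 0.2783
Converged at ψ = 0.2783.
Compositions from xᵢ = zᵢ/(1+ψ(Kᵢ−1)), yᵢ = Kᵢxᵢ:
  1: x = 0.2245, y = 0.6510
  2: x = 0.2326, y = 0.1373
  3: x = 0.5429, y = 0.2117

x_2 = 0.2326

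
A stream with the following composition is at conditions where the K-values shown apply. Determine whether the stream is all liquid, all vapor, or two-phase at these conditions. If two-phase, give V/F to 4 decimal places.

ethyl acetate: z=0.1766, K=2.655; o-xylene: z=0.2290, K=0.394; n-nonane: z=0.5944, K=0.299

all liquid

ΣzᵢKᵢ = 0.7368; Σzᵢ/Kᵢ = 2.6357.
Since ΣzᵢKᵢ < 1 the mixture is below its bubble point — single liquid phase.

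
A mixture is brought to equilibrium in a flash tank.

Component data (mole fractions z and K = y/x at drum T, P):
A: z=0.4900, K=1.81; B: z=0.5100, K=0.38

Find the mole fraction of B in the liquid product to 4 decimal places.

x_B = 0.5664

Newton iteration, ψ⁰ = 0.5:
  ψ = 0.5000: g = -0.17577, g' = -0.5746 → ψ = 0.1941
  ψ = 0.1941: g = -0.01649, g' = -0.4934 → ψ = 0.1607
Converged at ψ = 0.1607.
Compositions from xᵢ = zᵢ/(1+ψ(Kᵢ−1)), yᵢ = Kᵢxᵢ:
  A: x = 0.4336, y = 0.7848
  B: x = 0.5664, y = 0.2152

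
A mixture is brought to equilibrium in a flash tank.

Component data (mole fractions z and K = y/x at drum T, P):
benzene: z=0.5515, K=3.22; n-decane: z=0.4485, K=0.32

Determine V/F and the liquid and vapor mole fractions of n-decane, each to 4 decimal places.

Material balance + equilibrium reduce to Σ zᵢ(Kᵢ−1)/(1+V/F(Kᵢ−1)) = 0.
g(0) = ΣzᵢKᵢ − 1 = 0.9194 and g(1) = 1 − Σzᵢ/Kᵢ = -0.5728, so a root lies in (0, 1).
Binary case is linear: z₁(K₁−1)(1+V/F(K₂−1)) + z₂(K₂−1)(1+V/F(K₁−1)) = 0
⇒ V/F = [z₁(K₁−1)+z₂(K₂−1)] / [−(K₁−1)(K₂−1)] = 0.91935/1.50960 = 0.6090
Compositions from xᵢ = zᵢ/(1+V/F(Kᵢ−1)), yᵢ = Kᵢxᵢ:
  benzene: x = 0.2345, y = 0.7550
  n-decane: x = 0.7655, y = 0.2450

V/F = 0.6090, x_n-decane = 0.7655, y_n-decane = 0.2450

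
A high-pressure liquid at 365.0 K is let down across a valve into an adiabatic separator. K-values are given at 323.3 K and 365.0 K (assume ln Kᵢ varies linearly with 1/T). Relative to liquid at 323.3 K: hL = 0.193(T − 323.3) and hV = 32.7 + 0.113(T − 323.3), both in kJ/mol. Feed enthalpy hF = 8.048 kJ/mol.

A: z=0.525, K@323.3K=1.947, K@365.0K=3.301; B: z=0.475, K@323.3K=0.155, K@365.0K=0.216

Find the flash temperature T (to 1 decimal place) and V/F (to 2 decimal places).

Adiabatic flash: solve Rachford–Rice at each trial T, then check hF = ψ·hV(T) + (1−ψ)·hL(T).
  T = 323.3 K: K = (1.947, 0.155), RR gives ψ = 0.120, H_out = 3.915 kJ/mol
  T = 365.0 K: K = (3.301, 0.216), RR gives ψ = 0.463, H_out = 21.650 kJ/mol
  T = 344.1 K: K = (2.574, 0.185), RR gives ψ = 0.342, H_out = 14.637 kJ/mol
  T = 333.7 K: K = (2.249, 0.170), RR gives ψ = 0.252, H_out = 10.034 kJ/mol
  T = 328.5 K: K = (2.095, 0.162), RR gives ψ = 0.193, H_out = 7.229 kJ/mol
  T = 331.1 K: K = (2.171, 0.166), RR gives ψ = 0.224, H_out = 8.685 kJ/mol
  T = 329.8 K: K = (2.133, 0.164), RR gives ψ = 0.209, H_out = 7.971 kJ/mol
Linear interpolation between T = 329.8 (H_out = 7.971) and T = 331.1 (H_out = 8.685) on hF = 8.048 gives T ≈ 329.9 K, at which ψ = 0.21.

T = 329.9 K, V/F = 0.21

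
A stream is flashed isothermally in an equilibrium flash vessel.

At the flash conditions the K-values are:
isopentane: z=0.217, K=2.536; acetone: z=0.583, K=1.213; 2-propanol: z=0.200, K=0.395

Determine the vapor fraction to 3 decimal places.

Material balance + equilibrium reduce to Σ zᵢ(Kᵢ−1)/(1+ψ(Kᵢ−1)) = 0.
Feasibility: ΣzᵢKᵢ = 1.336, Σzᵢ/Kᵢ = 1.073 — both > 1, two phases present.
Iterate (Newton) starting at ψ = 0.5:
  ψ = 0.500: g = 0.1273, g' = -0.336 → ψ = 0.879
  ψ = 0.879: g = -0.0120, g' = -0.445 → ψ = 0.852
  ψ = 0.852: g = -0.0003, g' = -0.427 → ψ = 0.851
Converged at ψ = 0.851.

ψ = 0.851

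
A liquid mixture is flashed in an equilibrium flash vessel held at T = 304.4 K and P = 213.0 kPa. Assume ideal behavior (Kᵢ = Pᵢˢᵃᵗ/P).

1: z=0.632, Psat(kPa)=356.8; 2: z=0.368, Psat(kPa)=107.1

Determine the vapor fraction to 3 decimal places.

ψ = 0.726

Raoult's law: Kᵢ = Pᵢˢᵃᵗ/P = Pᵢˢᵃᵗ/213.0.
  K_1 = 356.8/213.0 = 1.67512, K_2 = 107.1/213.0 = 0.50282
Newton iteration, ψ⁰ = 0.43:
  ψ = 0.430: g = 0.0980, g' = -0.320 → ψ = 0.736
  ψ = 0.736: g = -0.0035, g' = -0.355 → ψ = 0.726
Converged at ψ = 0.726.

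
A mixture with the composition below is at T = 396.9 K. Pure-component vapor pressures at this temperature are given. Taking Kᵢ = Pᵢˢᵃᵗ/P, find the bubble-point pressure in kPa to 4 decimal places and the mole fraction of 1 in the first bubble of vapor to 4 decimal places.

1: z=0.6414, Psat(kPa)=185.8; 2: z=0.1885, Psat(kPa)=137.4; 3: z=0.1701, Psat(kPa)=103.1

Pbub = 162.6093 kPa, y_1 = 0.7329

At the bubble point ψ → 0, so ΣzᵢKᵢ = 1 with Kᵢ = Pᵢˢᵃᵗ/P ⇒ P = ΣzᵢPᵢˢᵃᵗ.
P = 0.6414·185.8 + 0.1885·137.4 + 0.1701·103.1 = 162.6093 kPa
yᵢ = zᵢPᵢˢᵃᵗ/P ⇒ y_1 = 0.6414·185.8/162.6093 = 0.7329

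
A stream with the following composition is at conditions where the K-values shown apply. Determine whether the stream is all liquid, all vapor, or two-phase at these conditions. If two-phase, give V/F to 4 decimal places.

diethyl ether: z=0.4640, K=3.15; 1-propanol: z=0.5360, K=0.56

two-phase, V/F = 0.8052

ΣzᵢKᵢ = 1.7618; Σzᵢ/Kᵢ = 1.1044.
Both exceed 1, so a two-phase solution exists.
Binary case is linear: z₁(K₁−1)(1+ψ(K₂−1)) + z₂(K₂−1)(1+ψ(K₁−1)) = 0
⇒ ψ = [z₁(K₁−1)+z₂(K₂−1)] / [−(K₁−1)(K₂−1)] = 0.76176/0.94600 = 0.8052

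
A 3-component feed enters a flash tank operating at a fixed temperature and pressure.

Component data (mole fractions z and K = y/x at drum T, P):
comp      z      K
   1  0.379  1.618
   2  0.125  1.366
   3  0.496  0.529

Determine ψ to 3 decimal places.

ψ = 0.174

Newton–Raphson from ψ = 0.5:
  ψ = 0.500: g = -0.0880, g' = -0.285 → ψ = 0.191
  ψ = 0.191: g = -0.0045, g' = -0.263 → ψ = 0.174
Converged at ψ = 0.174.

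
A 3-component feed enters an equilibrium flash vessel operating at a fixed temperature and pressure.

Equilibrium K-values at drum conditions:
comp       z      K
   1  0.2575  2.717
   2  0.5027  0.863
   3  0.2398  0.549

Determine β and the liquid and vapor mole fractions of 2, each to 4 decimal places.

β = 0.5808, x_2 = 0.5462, y_2 = 0.4713

Let β = V/F and solve Σ zᵢ(Kᵢ−1)/(1+β(Kᵢ−1)) = 0.
Check two-phase: ΣzᵢKᵢ = 1.2651 > 1 and Σzᵢ/Kᵢ = 1.1141 > 1, so g(0) = 0.2651 > 0 and g(1) = -0.1141 < 0.
Newton iteration, β⁰ = 0.5:
  β = 0.5000: g = 0.02432, g' = -0.3120 → β = 0.5780
  β = 0.5780: g = 0.00084, g' = -0.2916 → β = 0.5808
Converged at β = 0.5808.
Compositions from xᵢ = zᵢ/(1+β(Kᵢ−1)), yᵢ = Kᵢxᵢ:
  1: x = 0.1289, y = 0.3503
  2: x = 0.5462, y = 0.4713
  3: x = 0.3249, y = 0.1784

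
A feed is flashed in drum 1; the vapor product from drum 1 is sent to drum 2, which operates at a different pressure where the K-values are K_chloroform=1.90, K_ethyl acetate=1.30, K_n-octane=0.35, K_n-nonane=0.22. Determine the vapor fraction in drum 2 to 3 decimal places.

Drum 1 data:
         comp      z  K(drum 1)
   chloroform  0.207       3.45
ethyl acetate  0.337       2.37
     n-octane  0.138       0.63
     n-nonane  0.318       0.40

V/F (drum 2) = 0.218

Drum 1:
Let ψ₁ = V/F and solve Σ zᵢ(Kᵢ−1)/(1+ψ₁(Kᵢ−1)) = 0.
g(0) = ΣzᵢKᵢ − 1 = 0.727 and g(1) = 1 − Σzᵢ/Kᵢ = -0.216, so a root lies in (0, 1).
Newton iteration, ψ₁⁰ = 0.5:
  ψ₁ = 0.500: g = 0.1667, g' = -0.736 → ψ₁ = 0.727
  ψ₁ = 0.727: g = 0.0057, g' = -0.715 → ψ₁ = 0.735
Converged at ψ₁ = 0.735.
Drum-1 compositions:
  chloroform: x = 0.074, y = 0.255
  ethyl acetate: x = 0.168, y = 0.398
  n-octane: x = 0.190, y = 0.119
  n-nonane: x = 0.569, y = 0.227
Drum-2 feed = drum-1 vapor: z₂ = (0.2551, 0.3981, 0.1194, 0.2274).
Drum 2:
Material balance + equilibrium reduce to Σ zᵢ(Kᵢ−1)/(1+ψ₂(Kᵢ−1)) = 0.
g(0) = ΣzᵢKᵢ − 1 = 0.094 and g(1) = 1 − Σzᵢ/Kᵢ = -0.815, so a root lies in (0, 1).
Newton–Raphson from ψ₂ = 0.61:
  ψ₂ = 0.610: g = -0.2178, g' = -0.754 → ψ₂ = 0.321
  ψ₂ = 0.321: g = -0.0477, g' = -0.481 → ψ₂ = 0.222
  ψ₂ = 0.222: g = -0.0019, g' = -0.446 → ψ₂ = 0.218
Converged at ψ₂ = 0.218.
  chloroform: x = 0.213, y = 0.405
  ethyl acetate: x = 0.374, y = 0.486
  n-octane: x = 0.139, y = 0.049
  n-nonane: x = 0.274, y = 0.060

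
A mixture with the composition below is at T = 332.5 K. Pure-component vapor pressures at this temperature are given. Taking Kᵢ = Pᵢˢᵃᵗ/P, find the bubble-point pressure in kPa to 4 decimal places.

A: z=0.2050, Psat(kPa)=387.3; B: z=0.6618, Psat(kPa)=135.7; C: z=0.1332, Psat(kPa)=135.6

Pbub = 187.2647 kPa

At the bubble point ψ → 0, so ΣzᵢKᵢ = 1 with Kᵢ = Pᵢˢᵃᵗ/P ⇒ P = ΣzᵢPᵢˢᵃᵗ.
P = 0.2050·387.3 + 0.6618·135.7 + 0.1332·135.6 = 187.2647 kPa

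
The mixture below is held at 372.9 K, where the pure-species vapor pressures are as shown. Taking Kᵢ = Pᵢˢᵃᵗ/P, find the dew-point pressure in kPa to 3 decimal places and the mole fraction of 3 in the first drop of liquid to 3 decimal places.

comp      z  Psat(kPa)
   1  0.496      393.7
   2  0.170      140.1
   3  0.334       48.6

At the dew point ψ → 1, so Σzᵢ/Kᵢ = 1 with Kᵢ = Pᵢˢᵃᵗ/P ⇒ 1/P = Σzᵢ/Pᵢˢᵃᵗ.
1/P = 0.496/393.7 + 0.170/140.1 + 0.334/48.6 = 0.009346 ⇒ P = 107.001 kPa
xᵢ = zᵢP/Pᵢˢᵃᵗ ⇒ x_3 = 0.334·107.001/48.6 = 0.735

Pdew = 107.001 kPa, x_3 = 0.735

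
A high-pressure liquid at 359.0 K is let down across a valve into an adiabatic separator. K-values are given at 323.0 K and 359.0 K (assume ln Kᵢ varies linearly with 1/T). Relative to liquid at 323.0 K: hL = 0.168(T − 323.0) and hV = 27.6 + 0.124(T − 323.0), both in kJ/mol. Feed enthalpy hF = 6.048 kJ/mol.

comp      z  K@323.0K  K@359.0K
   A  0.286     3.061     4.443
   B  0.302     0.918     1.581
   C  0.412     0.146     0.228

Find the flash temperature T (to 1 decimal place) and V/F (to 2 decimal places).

Adiabatic flash: solve Rachford–Rice at each trial T, then check hF = ψ·hV(T) + (1−ψ)·hL(T).
  T = 323.0 K: K = (3.061, 0.918, 0.146), RR gives ψ = 0.170, H_out = 4.687 kJ/mol
  T = 359.0 K: K = (4.443, 1.581, 0.228), RR gives ψ = 0.483, H_out = 18.605 kJ/mol
  T = 341.0 K: K = (3.724, 1.222, 0.185), RR gives ψ = 0.342, H_out = 12.189 kJ/mol
  T = 332.0 K: K = (3.385, 1.063, 0.165), RR gives ψ = 0.260, H_out = 8.592 kJ/mol
  T = 327.5 K: K = (3.221, 0.989, 0.155), RR gives ψ = 0.216, H_out = 6.681 kJ/mol
  T = 325.2 K: K = (3.139, 0.952, 0.150), RR gives ψ = 0.193, H_out = 5.672 kJ/mol
Linear interpolation between T = 325.2 (H_out = 5.672) and T = 327.5 (H_out = 6.681) on hF = 6.048 gives T ≈ 326.1 K, at which ψ = 0.20.

T = 326.1 K, V/F = 0.20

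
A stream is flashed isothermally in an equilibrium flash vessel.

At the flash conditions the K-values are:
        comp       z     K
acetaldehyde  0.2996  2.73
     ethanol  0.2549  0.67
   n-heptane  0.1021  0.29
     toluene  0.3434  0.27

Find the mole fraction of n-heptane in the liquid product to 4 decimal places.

x_n-heptane = 0.1105

Let ψ = V/F and solve Σ zᵢ(Kᵢ−1)/(1+ψ(Kᵢ−1)) = 0.
Check two-phase: ΣzᵢKᵢ = 1.1110 > 1 and Σzᵢ/Kᵢ = 2.1141 > 1, so g(0) = 0.1110 > 0 and g(1) = -1.1141 < 0.
Iterate (Newton) starting at ψ = 0.5:
  ψ = 0.5000: g = -0.32999, g' = -0.8752 → ψ = 0.1229
  ψ = 0.1229: g = -0.01509, g' = -0.9225 → ψ = 0.1066
  ψ = 0.1066: g = 0.00018, g' = -0.9445 → ψ = 0.1068
Converged at ψ = 0.1068.
Compositions from xᵢ = zᵢ/(1+ψ(Kᵢ−1)), yᵢ = Kᵢxᵢ:
  acetaldehyde: x = 0.2529, y = 0.6904
  ethanol: x = 0.2642, y = 0.1770
  n-heptane: x = 0.1105, y = 0.0320
  toluene: x = 0.3724, y = 0.1006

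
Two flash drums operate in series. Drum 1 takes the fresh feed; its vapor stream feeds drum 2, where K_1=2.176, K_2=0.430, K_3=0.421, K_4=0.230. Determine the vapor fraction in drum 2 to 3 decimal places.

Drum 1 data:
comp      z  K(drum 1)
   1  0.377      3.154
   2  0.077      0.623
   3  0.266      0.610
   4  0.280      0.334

Drum 1:
Rachford–Rice: g(ψ₁) = Σ zᵢ(Kᵢ−1)/(1+ψ₁(Kᵢ−1)) = 0.
g(0) = ΣzᵢKᵢ − 1 = 0.493 and g(1) = 1 − Σzᵢ/Kᵢ = -0.518, so a root lies in (0, 1).
Newton–Raphson from ψ₁ = 0.5:
  ψ₁ = 0.500: g = -0.0532, g' = -0.764 → ψ₁ = 0.430
  ψ₁ = 0.430: g = 0.0008, g' = -0.789 → ψ₁ = 0.431
Converged at ψ₁ = 0.431.
Drum-1 compositions:
  1: x = 0.195, y = 0.616
  2: x = 0.092, y = 0.057
  3: x = 0.320, y = 0.195
  4: x = 0.393, y = 0.131
Drum-2 feed = drum-1 vapor: z₂ = (0.6164, 0.0573, 0.1951, 0.1312).
Drum 2:
Rachford–Rice: g(ψ₂) = Σ zᵢ(Kᵢ−1)/(1+ψ₂(Kᵢ−1)) = 0.
Check two-phase: ΣzᵢKᵢ = 1.478 > 1 and Σzᵢ/Kᵢ = 1.450 > 1, so g(0) = 0.478 > 0 and g(1) = -0.450 < 0.
Newton iteration, ψ₂⁰ = 0.5:
  ψ₂ = 0.500: g = 0.0876, g' = -0.710 → ψ₂ = 0.623
  ψ₂ = 0.623: g = -0.0034, g' = -0.776 → ψ₂ = 0.619
Converged at ψ₂ = 0.619.
  1: x = 0.357, y = 0.776
  2: x = 0.089, y = 0.038
  3: x = 0.304, y = 0.128
  4: x = 0.251, y = 0.058

V/F (drum 2) = 0.619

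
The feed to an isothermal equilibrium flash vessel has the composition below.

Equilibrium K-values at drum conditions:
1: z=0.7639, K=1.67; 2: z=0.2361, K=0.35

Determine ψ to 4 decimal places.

ψ = 0.8228

Rachford–Rice: g(ψ) = Σ zᵢ(Kᵢ−1)/(1+ψ(Kᵢ−1)) = 0.
g(0) = ΣzᵢKᵢ − 1 = 0.3583 and g(1) = 1 − Σzᵢ/Kᵢ = -0.1320, so a root lies in (0, 1).
Binary case is linear: z₁(K₁−1)(1+ψ(K₂−1)) + z₂(K₂−1)(1+ψ(K₁−1)) = 0
⇒ ψ = [z₁(K₁−1)+z₂(K₂−1)] / [−(K₁−1)(K₂−1)] = 0.35835/0.43550 = 0.8228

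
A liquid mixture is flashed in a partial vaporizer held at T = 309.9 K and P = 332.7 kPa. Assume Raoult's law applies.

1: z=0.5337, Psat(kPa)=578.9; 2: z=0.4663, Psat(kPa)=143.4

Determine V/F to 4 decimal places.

Raoult's law: Kᵢ = Pᵢˢᵃᵗ/P = Pᵢˢᵃᵗ/332.7.
  K_1 = 578.9/332.7 = 1.740006, K_2 = 143.4/332.7 = 0.431019
Rachford–Rice: g(V/F) = Σ zᵢ(Kᵢ−1)/(1+V/F(Kᵢ−1)) = 0.
Check two-phase: ΣzᵢKᵢ = 1.1296 > 1 and Σzᵢ/Kᵢ = 1.3886 > 1, so g(0) = 0.1296 > 0 and g(1) = -0.3886 < 0.
Binary case is linear: z₁(K₁−1)(1+V/F(K₂−1)) + z₂(K₂−1)(1+V/F(K₁−1)) = 0
⇒ V/F = [z₁(K₁−1)+z₂(K₂−1)] / [−(K₁−1)(K₂−1)] = 0.12963/0.42105 = 0.3079

V/F = 0.3079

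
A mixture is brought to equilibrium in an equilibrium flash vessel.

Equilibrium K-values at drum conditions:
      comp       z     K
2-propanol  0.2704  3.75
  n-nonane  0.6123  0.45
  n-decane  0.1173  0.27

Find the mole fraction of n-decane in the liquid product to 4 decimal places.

Newton iteration, ψ⁰ = 0.45:
  ψ = 0.4500: g = -0.24271, g' = -0.8742 → ψ = 0.1724
  ψ = 0.1724: g = 0.03450, g' = -1.2491 → ψ = 0.2000
  ψ = 0.2000: g = 0.00111, g' = -1.1708 → ψ = 0.2009
Converged at ψ = 0.2009.
Compositions from xᵢ = zᵢ/(1+ψ(Kᵢ−1)), yᵢ = Kᵢxᵢ:
  2-propanol: x = 0.1742, y = 0.6531
  n-nonane: x = 0.6884, y = 0.3098
  n-decane: x = 0.1375, y = 0.0371

x_n-decane = 0.1375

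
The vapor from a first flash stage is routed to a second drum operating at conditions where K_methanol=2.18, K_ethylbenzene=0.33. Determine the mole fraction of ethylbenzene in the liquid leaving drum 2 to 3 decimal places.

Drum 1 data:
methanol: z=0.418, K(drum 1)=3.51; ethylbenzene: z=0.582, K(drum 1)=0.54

Drum 1:
Let ψ₁ = V/F and solve Σ zᵢ(Kᵢ−1)/(1+ψ₁(Kᵢ−1)) = 0.
g(0) = ΣzᵢKᵢ − 1 = 0.781 and g(1) = 1 − Σzᵢ/Kᵢ = -0.197, so a root lies in (0, 1).
Binary case is linear: z₁(K₁−1)(1+ψ₁(K₂−1)) + z₂(K₂−1)(1+ψ₁(K₁−1)) = 0
⇒ ψ₁ = [z₁(K₁−1)+z₂(K₂−1)] / [−(K₁−1)(K₂−1)] = 0.7815/1.1546 = 0.677
Drum-1 compositions:
  methanol: x = 0.155, y = 0.544
  ethylbenzene: x = 0.845, y = 0.456
Drum-2 feed = drum-1 vapor: z₂ = (0.5436, 0.4564).
Drum 2:
Let ψ₂ = V/F and solve Σ zᵢ(Kᵢ−1)/(1+ψ₂(Kᵢ−1)) = 0.
Feasibility: ΣzᵢKᵢ = 1.336, Σzᵢ/Kᵢ = 1.632 — both > 1, two phases present.
Iterate (Newton) starting at ψ₂ = 0.5:
  ψ₂ = 0.500: g = -0.0563, g' = -0.763 → ψ₂ = 0.426
  ψ₂ = 0.426: g = -0.0011, g' = -0.736 → ψ₂ = 0.425
Converged at ψ₂ = 0.425.
  methanol: x = 0.362, y = 0.790
  ethylbenzene: x = 0.638, y = 0.210

x_ethylbenzene (drum 2) = 0.638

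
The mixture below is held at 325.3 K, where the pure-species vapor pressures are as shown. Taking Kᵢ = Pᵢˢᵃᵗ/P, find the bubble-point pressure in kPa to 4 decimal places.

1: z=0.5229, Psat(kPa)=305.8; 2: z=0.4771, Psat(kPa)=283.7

Pbub = 295.2561 kPa

At the bubble point ψ → 0, so ΣzᵢKᵢ = 1 with Kᵢ = Pᵢˢᵃᵗ/P ⇒ P = ΣzᵢPᵢˢᵃᵗ.
P = 0.5229·305.8 + 0.4771·283.7 = 295.2561 kPa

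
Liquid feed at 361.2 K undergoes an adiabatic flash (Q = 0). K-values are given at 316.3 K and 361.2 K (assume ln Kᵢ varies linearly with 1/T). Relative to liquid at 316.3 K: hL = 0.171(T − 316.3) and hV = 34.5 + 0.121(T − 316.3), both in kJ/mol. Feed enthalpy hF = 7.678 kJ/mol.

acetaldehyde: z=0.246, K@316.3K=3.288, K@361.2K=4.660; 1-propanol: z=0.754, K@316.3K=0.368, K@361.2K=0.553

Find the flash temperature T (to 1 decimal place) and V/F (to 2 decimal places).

Adiabatic flash: solve Rachford–Rice at each trial T, then check hF = ψ·hV(T) + (1−ψ)·hL(T).
  T = 316.3 K: K = (3.288, 0.368), RR gives ψ = 0.060, H_out = 2.059 kJ/mol
  T = 361.2 K: K = (4.660, 0.553), RR gives ψ = 0.344, H_out = 18.784 kJ/mol
  T = 338.8 K: K = (3.961, 0.457), RR gives ψ = 0.199, H_out = 10.483 kJ/mol
  T = 327.6 K: K = (3.622, 0.412), RR gives ψ = 0.131, H_out = 6.372 kJ/mol
  T = 333.2 K: K = (3.791, 0.435), RR gives ψ = 0.165, H_out = 8.438 kJ/mol
  T = 330.4 K: K = (3.706, 0.423), RR gives ψ = 0.148, H_out = 7.409 kJ/mol
  T = 331.8 K: K = (3.748, 0.429), RR gives ψ = 0.156, H_out = 7.924 kJ/mol
Linear interpolation between T = 330.4 (H_out = 7.409) and T = 331.8 (H_out = 7.924) on hF = 7.678 gives T ≈ 331.1 K, at which ψ = 0.15.

T = 331.1 K, V/F = 0.15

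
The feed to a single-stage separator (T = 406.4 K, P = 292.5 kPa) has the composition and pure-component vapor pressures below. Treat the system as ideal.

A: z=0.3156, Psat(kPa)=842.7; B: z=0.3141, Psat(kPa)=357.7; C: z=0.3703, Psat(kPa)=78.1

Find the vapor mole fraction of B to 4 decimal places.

y_B = 0.3509

Raoult's law: Kᵢ = Pᵢˢᵃᵗ/P = Pᵢˢᵃᵗ/292.5.
  K_A = 842.7/292.5 = 2.881026, K_B = 357.7/292.5 = 1.222906, K_C = 78.1/292.5 = 0.267009
Material balance + equilibrium reduce to Σ zᵢ(Kᵢ−1)/(1+ψ(Kᵢ−1)) = 0.
Check two-phase: ΣzᵢKᵢ = 1.3922 > 1 and Σzᵢ/Kᵢ = 1.7532 > 1, so g(0) = 0.3922 > 0 and g(1) = -0.7532 < 0.
Iterate (Newton) starting at ψ = 0.61:
  ψ = 0.6100: g = -0.15285, g' = -0.9051 → ψ = 0.4411
  ψ = 0.4411: g = -0.01294, g' = -0.7810 → ψ = 0.4246
  ψ = 0.4246: g = -0.00003, g' = -0.7775 → ψ = 0.4245
Converged at ψ = 0.4245.
Compositions from xᵢ = zᵢ/(1+ψ(Kᵢ−1)), yᵢ = Kᵢxᵢ:
  A: x = 0.1755, y = 0.5056
  B: x = 0.2869, y = 0.3509
  C: x = 0.5376, y = 0.1435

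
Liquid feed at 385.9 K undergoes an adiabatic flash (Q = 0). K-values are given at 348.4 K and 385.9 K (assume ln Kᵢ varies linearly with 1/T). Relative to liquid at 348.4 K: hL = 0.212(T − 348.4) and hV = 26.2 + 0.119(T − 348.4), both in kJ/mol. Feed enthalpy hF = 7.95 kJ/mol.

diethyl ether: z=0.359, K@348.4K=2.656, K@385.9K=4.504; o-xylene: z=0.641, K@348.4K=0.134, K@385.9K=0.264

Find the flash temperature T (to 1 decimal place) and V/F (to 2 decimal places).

T = 365.4 K, V/F = 0.18

Adiabatic flash: solve Rachford–Rice at each trial T, then check hF = ψ·hV(T) + (1−ψ)·hL(T).
  T = 348.4 K: K = (2.656, 0.134), RR gives ψ = 0.027, H_out = 0.720 kJ/mol
  T = 385.9 K: K = (4.504, 0.264), RR gives ψ = 0.305, H_out = 14.874 kJ/mol
  T = 367.1 K: K = (3.503, 0.191), RR gives ψ = 0.188, H_out = 8.558 kJ/mol
  T = 357.8 K: K = (3.064, 0.161), RR gives ψ = 0.117, H_out = 4.962 kJ/mol
  T = 362.5 K: K = (3.281, 0.176), RR gives ψ = 0.155, H_out = 6.836 kJ/mol
  T = 364.8 K: K = (3.391, 0.183), RR gives ψ = 0.172, H_out = 7.709 kJ/mol
  T = 366.0 K: K = (3.449, 0.187), RR gives ψ = 0.180, H_out = 8.155 kJ/mol
Linear interpolation between T = 364.8 (H_out = 7.709) and T = 366.0 (H_out = 8.155) on hF = 7.95 gives T ≈ 365.4 K, at which ψ = 0.18.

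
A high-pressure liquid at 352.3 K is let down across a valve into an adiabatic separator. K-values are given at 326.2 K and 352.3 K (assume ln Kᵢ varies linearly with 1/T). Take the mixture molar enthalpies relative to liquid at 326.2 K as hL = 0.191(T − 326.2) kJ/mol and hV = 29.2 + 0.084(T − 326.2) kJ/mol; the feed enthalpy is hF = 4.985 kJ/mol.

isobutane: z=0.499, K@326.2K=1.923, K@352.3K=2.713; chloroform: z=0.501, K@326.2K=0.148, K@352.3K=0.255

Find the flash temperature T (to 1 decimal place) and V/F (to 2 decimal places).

Adiabatic flash: solve Rachford–Rice at each trial T, then check hF = ψ·hV(T) + (1−ψ)·hL(T).
  T = 326.2 K: K = (1.923, 0.148), RR gives ψ = 0.043, H_out = 1.252 kJ/mol
  T = 352.3 K: K = (2.713, 0.255), RR gives ψ = 0.377, H_out = 14.949 kJ/mol
  T = 339.2 K: K = (2.298, 0.196), RR gives ψ = 0.235, H_out = 9.009 kJ/mol
  T = 332.7 K: K = (2.106, 0.171), RR gives ψ = 0.149, H_out = 5.480 kJ/mol
  T = 329.4 K: K = (2.012, 0.159), RR gives ψ = 0.098, H_out = 3.443 kJ/mol
  T = 331.0 K: K = (2.057, 0.165), RR gives ψ = 0.123, H_out = 4.456 kJ/mol
Linear interpolation between T = 331.0 (H_out = 4.456) and T = 332.7 (H_out = 5.480) on hF = 4.985 gives T ≈ 331.9 K, at which ψ = 0.14.

T = 331.9 K, V/F = 0.14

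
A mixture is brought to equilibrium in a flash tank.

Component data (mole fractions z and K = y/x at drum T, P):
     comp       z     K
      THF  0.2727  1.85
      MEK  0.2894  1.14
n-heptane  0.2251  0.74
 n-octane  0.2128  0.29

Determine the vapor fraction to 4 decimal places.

ψ = 0.1990

Let ψ = V/F and solve Σ zᵢ(Kᵢ−1)/(1+ψ(Kᵢ−1)) = 0.
g(0) = ΣzᵢKᵢ − 1 = 0.0627 and g(1) = 1 − Σzᵢ/Kᵢ = -0.4392, so a root lies in (0, 1).
Iterate (Newton) starting at ψ = 0.34:
  ψ = 0.3400: g = -0.04487, g' = -0.3285 → ψ = 0.2034
  ψ = 0.2034: g = -0.00136, g' = -0.3121 → ψ = 0.1990
Converged at ψ = 0.1990.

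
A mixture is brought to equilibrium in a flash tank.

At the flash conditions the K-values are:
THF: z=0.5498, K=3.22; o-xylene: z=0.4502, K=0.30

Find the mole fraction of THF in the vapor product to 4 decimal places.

Let ψ = V/F and solve Σ zᵢ(Kᵢ−1)/(1+ψ(Kᵢ−1)) = 0.
g(0) = ΣzᵢKᵢ − 1 = 0.9054 and g(1) = 1 − Σzᵢ/Kᵢ = -0.6714, so a root lies in (0, 1).
Newton–Raphson from ψ = 0.5:
  ψ = 0.5000: g = 0.09363, g' = -1.1307 → ψ = 0.5828
  ψ = 0.5828: g = -0.00019, g' = -1.1443 → ψ = 0.5826
Converged at ψ = 0.5826.
Compositions from xᵢ = zᵢ/(1+ψ(Kᵢ−1)), yᵢ = Kᵢxᵢ:
  THF: x = 0.2397, y = 0.7719
  o-xylene: x = 0.7603, y = 0.2281

y_THF = 0.7719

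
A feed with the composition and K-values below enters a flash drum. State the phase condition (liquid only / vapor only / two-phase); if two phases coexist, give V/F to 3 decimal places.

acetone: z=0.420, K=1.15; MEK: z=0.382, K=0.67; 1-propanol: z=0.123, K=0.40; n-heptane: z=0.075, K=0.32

ΣzᵢKᵢ = 0.812; Σzᵢ/Kᵢ = 1.477.
Since ΣzᵢKᵢ < 1 the mixture is below its bubble point — single liquid phase.

liquid only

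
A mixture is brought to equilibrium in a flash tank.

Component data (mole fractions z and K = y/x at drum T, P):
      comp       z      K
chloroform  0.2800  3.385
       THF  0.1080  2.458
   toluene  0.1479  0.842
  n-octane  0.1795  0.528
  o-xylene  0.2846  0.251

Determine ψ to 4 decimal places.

Let ψ = V/F and solve Σ zᵢ(Kᵢ−1)/(1+ψ(Kᵢ−1)) = 0.
Feasibility: ΣzᵢKᵢ = 1.5040, Σzᵢ/Kᵢ = 1.7761 — both > 1, two phases present.
Newton iteration, ψ⁰ = 0.5:
  ψ = 0.5000: g = -0.08140, g' = -0.8891 → ψ = 0.4084
  ψ = 0.4084: g = -0.00009, g' = -0.8959 → ψ = 0.4083
Converged at ψ = 0.4083.

ψ = 0.4083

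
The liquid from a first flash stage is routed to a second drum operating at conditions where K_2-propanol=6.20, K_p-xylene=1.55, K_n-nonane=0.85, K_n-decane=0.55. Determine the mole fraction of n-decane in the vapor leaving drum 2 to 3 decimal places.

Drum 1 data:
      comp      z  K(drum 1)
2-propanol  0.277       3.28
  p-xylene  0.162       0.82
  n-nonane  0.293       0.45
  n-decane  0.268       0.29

Drum 1:
Newton–Raphson from ψ₁ = 0.3:
  ψ₁ = 0.300: g = -0.0906, g' = -0.859 → ψ₁ = 0.195
  ψ₁ = 0.195: g = 0.0060, g' = -0.990 → ψ₁ = 0.201
Converged at ψ₁ = 0.201.
Drum-1 compositions:
  2-propanol: x = 0.190, y = 0.623
  p-xylene: x = 0.168, y = 0.138
  n-nonane: x = 0.329, y = 0.148
  n-decane: x = 0.313, y = 0.091
Drum-2 feed = drum-1 liquid: z₂ = (0.1900, 0.1681, 0.3294, 0.3125).
Drum 2:
Rachford–Rice: g(ψ₂) = Σ zᵢ(Kᵢ−1)/(1+ψ₂(Kᵢ−1)) = 0.
Check two-phase: ΣzᵢKᵢ = 1.891 > 1 and Σzᵢ/Kᵢ = 1.095 > 1, so g(0) = 0.891 > 0 and g(1) = -0.095 < 0.
Newton–Raphson from ψ₂ = 0.5:
  ψ₂ = 0.500: g = 0.1121, g' = -0.542 → ψ₂ = 0.707
  ψ₂ = 0.707: g = 0.0164, g' = -0.407 → ψ₂ = 0.747
  ψ₂ = 0.747: g = 0.0003, g' = -0.394 → ψ₂ = 0.748
Converged at ψ₂ = 0.748.
  2-propanol: x = 0.039, y = 0.241
  p-xylene: x = 0.119, y = 0.185
  n-nonane: x = 0.371, y = 0.315
  n-decane: x = 0.471, y = 0.259

y_n-decane (drum 2) = 0.259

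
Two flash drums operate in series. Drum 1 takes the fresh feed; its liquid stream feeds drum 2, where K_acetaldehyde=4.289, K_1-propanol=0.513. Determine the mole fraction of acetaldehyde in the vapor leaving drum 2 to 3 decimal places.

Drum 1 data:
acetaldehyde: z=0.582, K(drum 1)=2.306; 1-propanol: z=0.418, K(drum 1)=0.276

Drum 1:
Let ψ₁ = V/F and solve Σ zᵢ(Kᵢ−1)/(1+ψ₁(Kᵢ−1)) = 0.
g(0) = ΣzᵢKᵢ − 1 = 0.457 and g(1) = 1 − Σzᵢ/Kᵢ = -0.767, so a root lies in (0, 1).
Iterate (Newton) starting at ψ₁ = 0.5:
  ψ₁ = 0.500: g = -0.0145, g' = -0.902 → ψ₁ = 0.484
Converged at ψ₁ = 0.484.
Drum-1 compositions:
  acetaldehyde: x = 0.357, y = 0.822
  1-propanol: x = 0.643, y = 0.178
Drum-2 feed = drum-1 liquid: z₂ = (0.3567, 0.6433).
Drum 2:
Binary case is linear: z₁(K₁−1)(1+ψ₂(K₂−1)) + z₂(K₂−1)(1+ψ₂(K₁−1)) = 0
⇒ ψ₂ = [z₁(K₁−1)+z₂(K₂−1)] / [−(K₁−1)(K₂−1)] = 0.8597/1.6017 = 0.537
  acetaldehyde: x = 0.129, y = 0.553
  1-propanol: x = 0.871, y = 0.447

y_acetaldehyde (drum 2) = 0.553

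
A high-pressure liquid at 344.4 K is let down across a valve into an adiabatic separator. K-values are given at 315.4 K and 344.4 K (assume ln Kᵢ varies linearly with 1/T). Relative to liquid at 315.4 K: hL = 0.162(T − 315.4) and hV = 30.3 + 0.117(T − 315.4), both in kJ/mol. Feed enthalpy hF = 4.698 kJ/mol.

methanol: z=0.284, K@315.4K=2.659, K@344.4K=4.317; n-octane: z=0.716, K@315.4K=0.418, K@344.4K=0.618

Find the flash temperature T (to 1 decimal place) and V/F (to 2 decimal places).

Adiabatic flash: solve Rachford–Rice at each trial T, then check hF = ψ·hV(T) + (1−ψ)·hL(T).
  T = 315.4 K: K = (2.659, 0.418), RR gives ψ = 0.056, H_out = 1.709 kJ/mol
  T = 344.4 K: K = (4.317, 0.618), RR gives ψ = 0.528, H_out = 19.996 kJ/mol
  T = 329.9 K: K = (3.424, 0.513), RR gives ψ = 0.287, H_out = 10.870 kJ/mol
  T = 322.6 K: K = (3.023, 0.464), RR gives ψ = 0.176, H_out = 6.432 kJ/mol
  T = 319.0 K: K = (2.837, 0.440), RR gives ψ = 0.118, H_out = 4.137 kJ/mol
  T = 320.8 K: K = (2.929, 0.452), RR gives ψ = 0.147, H_out = 5.298 kJ/mol
Linear interpolation between T = 319.0 (H_out = 4.137) and T = 320.8 (H_out = 5.298) on hF = 4.698 gives T ≈ 319.9 K, at which ψ = 0.13.

T = 319.9 K, V/F = 0.13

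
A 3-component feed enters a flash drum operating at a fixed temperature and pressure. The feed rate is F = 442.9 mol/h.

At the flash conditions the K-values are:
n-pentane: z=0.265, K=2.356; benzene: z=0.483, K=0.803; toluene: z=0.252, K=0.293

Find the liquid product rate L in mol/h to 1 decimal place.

Rachford–Rice: g(V/F) = Σ zᵢ(Kᵢ−1)/(1+V/F(Kᵢ−1)) = 0.
Check two-phase: ΣzᵢKᵢ = 1.086 > 1 and Σzᵢ/Kᵢ = 1.574 > 1, so g(0) = 0.086 > 0 and g(1) = -0.574 < 0.
Newton iteration, V/F⁰ = 0.5:
  V/F = 0.500: g = -0.1670, g' = -0.497 → V/F = 0.164
  V/F = 0.164: g = -0.0061, g' = -0.507 → V/F = 0.152
Converged at V/F = 0.152.
Then V = V/F·F = 0.1524·442.9 = 67.5 mol/h and L = F − V = 375.4 mol/h.

L = 375.4 mol/h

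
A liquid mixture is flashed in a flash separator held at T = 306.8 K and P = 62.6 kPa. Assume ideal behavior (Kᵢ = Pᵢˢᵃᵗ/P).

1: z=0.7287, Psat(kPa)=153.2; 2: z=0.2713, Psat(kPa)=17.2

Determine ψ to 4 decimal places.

ψ = 0.8173

Raoult's law: Kᵢ = Pᵢˢᵃᵗ/P = Pᵢˢᵃᵗ/62.6.
  K_1 = 153.2/62.6 = 2.447284, K_2 = 17.2/62.6 = 0.274760
Binary case is linear: z₁(K₁−1)(1+ψ(K₂−1)) + z₂(K₂−1)(1+ψ(K₁−1)) = 0
⇒ ψ = [z₁(K₁−1)+z₂(K₂−1)] / [−(K₁−1)(K₂−1)] = 0.85788/1.04963 = 0.8173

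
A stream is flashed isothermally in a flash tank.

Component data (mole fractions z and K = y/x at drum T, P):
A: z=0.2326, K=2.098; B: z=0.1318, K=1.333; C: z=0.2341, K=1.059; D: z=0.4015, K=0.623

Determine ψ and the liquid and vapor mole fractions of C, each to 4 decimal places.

ψ = 0.6399, x_C = 0.2256, y_C = 0.2389

Material balance + equilibrium reduce to Σ zᵢ(Kᵢ−1)/(1+ψ(Kᵢ−1)) = 0.
Feasibility: ΣzᵢKᵢ = 1.1617, Σzᵢ/Kᵢ = 1.0753 — both > 1, two phases present.
Iterate (Newton) starting at ψ = 0.5:
  ψ = 0.5000: g = 0.02939, g' = -0.2150 → ψ = 0.6367
  ψ = 0.6367: g = 0.00066, g' = -0.2066 → ψ = 0.6399
Converged at ψ = 0.6399.
Compositions from xᵢ = zᵢ/(1+ψ(Kᵢ−1)), yᵢ = Kᵢxᵢ:
  A: x = 0.1366, y = 0.2866
  B: x = 0.1086, y = 0.1448
  C: x = 0.2256, y = 0.2389
  D: x = 0.5292, y = 0.3297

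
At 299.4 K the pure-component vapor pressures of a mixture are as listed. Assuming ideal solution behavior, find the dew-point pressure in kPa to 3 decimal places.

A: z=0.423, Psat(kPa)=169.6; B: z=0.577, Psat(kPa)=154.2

Pdew = 160.359 kPa

At the dew point ψ → 1, so Σzᵢ/Kᵢ = 1 with Kᵢ = Pᵢˢᵃᵗ/P ⇒ 1/P = Σzᵢ/Pᵢˢᵃᵗ.
1/P = 0.423/169.6 + 0.577/154.2 = 0.006236 ⇒ P = 160.359 kPa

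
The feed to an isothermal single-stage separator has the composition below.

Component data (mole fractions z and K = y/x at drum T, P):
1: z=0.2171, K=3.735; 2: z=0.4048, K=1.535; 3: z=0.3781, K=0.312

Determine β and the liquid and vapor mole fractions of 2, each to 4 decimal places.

Newton–Raphson from β = 0.5:
  β = 0.5000: g = 0.02512, g' = -0.7777 → β = 0.5323
  β = 0.5323: g = -0.00010, g' = -0.7850 → β = 0.5322
Converged at β = 0.5322.
Compositions from xᵢ = zᵢ/(1+β(Kᵢ−1)), yᵢ = Kᵢxᵢ:
  1: x = 0.0884, y = 0.3302
  2: x = 0.3151, y = 0.4837
  3: x = 0.5965, y = 0.1861

β = 0.5322, x_2 = 0.3151, y_2 = 0.4837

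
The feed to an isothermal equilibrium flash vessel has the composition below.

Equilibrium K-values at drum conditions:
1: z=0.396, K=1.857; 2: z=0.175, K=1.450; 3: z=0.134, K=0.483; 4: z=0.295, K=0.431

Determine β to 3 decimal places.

Let β = V/F and solve Σ zᵢ(Kᵢ−1)/(1+β(Kᵢ−1)) = 0.
g(0) = ΣzᵢKᵢ − 1 = 0.181 and g(1) = 1 − Σzᵢ/Kᵢ = -0.296, so a root lies in (0, 1).
Newton iteration, β⁰ = 0.6:
  β = 0.600: g = -0.0692, g' = -0.444 → β = 0.444
  β = 0.444: g = -0.0032, g' = -0.409 → β = 0.437
Converged at β = 0.437.

β = 0.437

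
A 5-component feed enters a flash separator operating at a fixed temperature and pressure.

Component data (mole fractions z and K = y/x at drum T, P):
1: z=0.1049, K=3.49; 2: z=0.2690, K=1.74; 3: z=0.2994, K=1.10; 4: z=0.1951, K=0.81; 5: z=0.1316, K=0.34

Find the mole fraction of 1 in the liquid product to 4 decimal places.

Material balance + equilibrium reduce to Σ zᵢ(Kᵢ−1)/(1+V/F(Kᵢ−1)) = 0.
Feasibility: ΣzᵢKᵢ = 1.3663, Σzᵢ/Kᵢ = 1.0848 — both > 1, two phases present.
Iterate (Newton) starting at V/F = 0.5:
  V/F = 0.5000: g = 0.11957, g' = -0.3465 → V/F = 0.8450
  V/F = 0.8450: g = -0.00631, g' = -0.4289 → V/F = 0.8303
  V/F = 0.8303: g = -0.00008, g' = -0.4187 → V/F = 0.8301
Converged at V/F = 0.8301.
Compositions from xᵢ = zᵢ/(1+V/F(Kᵢ−1)), yᵢ = Kᵢxᵢ:
  1: x = 0.0342, y = 0.1194
  2: x = 0.1666, y = 0.2899
  3: x = 0.2765, y = 0.3041
  4: x = 0.2316, y = 0.1876
  5: x = 0.2911, y = 0.0990

x_1 = 0.0342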